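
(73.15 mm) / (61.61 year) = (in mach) 1.106e-13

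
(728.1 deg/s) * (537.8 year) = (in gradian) 1.372e+13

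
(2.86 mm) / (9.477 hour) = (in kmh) 3.018e-07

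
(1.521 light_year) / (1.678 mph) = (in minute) 3.197e+14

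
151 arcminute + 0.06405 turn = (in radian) 0.4464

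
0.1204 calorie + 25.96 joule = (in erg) 2.646e+08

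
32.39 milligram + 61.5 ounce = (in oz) 61.5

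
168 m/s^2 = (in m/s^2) 168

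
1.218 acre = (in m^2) 4929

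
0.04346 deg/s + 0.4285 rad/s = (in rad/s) 0.4293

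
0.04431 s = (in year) 1.405e-09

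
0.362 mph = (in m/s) 0.1618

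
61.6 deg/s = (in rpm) 10.27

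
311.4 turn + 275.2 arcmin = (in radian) 1957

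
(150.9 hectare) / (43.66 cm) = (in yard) 3.78e+06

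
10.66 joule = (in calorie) 2.548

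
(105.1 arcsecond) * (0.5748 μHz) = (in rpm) 2.797e-09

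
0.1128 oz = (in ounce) 0.1128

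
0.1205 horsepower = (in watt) 89.86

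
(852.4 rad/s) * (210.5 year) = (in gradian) 3.602e+14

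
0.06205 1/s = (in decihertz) 0.6205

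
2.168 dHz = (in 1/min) 13.01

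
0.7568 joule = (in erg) 7.568e+06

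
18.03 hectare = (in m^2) 1.803e+05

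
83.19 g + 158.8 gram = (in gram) 242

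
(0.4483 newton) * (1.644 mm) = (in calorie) 0.0001761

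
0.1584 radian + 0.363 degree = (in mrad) 164.7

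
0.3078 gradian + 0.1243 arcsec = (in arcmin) 16.62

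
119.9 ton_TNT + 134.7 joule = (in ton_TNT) 119.9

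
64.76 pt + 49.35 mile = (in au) 5.309e-07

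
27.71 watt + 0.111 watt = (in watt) 27.82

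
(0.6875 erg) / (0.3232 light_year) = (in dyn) 2.248e-18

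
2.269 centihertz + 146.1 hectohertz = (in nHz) 1.461e+13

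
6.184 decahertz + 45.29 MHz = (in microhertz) 4.529e+13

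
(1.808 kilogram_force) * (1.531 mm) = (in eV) 1.694e+17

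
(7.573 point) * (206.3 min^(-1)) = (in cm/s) 0.9186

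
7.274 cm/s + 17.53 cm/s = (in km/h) 0.8929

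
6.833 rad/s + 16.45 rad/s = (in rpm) 222.3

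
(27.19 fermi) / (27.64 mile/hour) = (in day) 2.547e-20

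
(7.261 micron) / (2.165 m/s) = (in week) 5.545e-12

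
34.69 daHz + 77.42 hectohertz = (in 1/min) 4.853e+05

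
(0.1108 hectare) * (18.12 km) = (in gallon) 5.304e+09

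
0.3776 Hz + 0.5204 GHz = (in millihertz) 5.204e+11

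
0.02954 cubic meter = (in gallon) 7.804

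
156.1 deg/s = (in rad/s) 2.724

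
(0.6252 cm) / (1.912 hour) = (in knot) 1.766e-06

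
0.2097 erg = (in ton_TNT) 5.012e-18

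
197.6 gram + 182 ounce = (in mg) 5.357e+06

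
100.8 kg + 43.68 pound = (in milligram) 1.206e+08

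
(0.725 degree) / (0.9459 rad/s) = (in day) 1.548e-07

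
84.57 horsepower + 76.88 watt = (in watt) 6.314e+04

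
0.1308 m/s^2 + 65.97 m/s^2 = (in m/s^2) 66.1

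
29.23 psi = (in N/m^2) 2.015e+05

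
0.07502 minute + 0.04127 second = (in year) 1.44e-07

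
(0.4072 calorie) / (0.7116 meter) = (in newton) 2.394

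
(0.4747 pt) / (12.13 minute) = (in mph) 5.147e-07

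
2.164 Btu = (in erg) 2.283e+10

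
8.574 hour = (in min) 514.4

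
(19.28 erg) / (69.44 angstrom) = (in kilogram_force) 28.31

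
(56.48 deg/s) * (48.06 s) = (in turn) 7.54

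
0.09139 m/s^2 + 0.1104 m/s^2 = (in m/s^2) 0.2018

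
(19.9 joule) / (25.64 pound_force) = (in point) 494.6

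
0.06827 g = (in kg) 6.827e-05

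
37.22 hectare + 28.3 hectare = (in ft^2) 7.053e+06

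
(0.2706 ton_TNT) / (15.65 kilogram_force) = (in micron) 7.377e+12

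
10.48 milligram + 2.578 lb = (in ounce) 41.25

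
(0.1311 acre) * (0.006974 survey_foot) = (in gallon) 297.9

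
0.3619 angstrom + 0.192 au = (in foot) 9.423e+10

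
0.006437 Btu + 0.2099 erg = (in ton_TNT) 1.623e-09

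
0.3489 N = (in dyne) 3.489e+04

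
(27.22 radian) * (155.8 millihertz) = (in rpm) 40.5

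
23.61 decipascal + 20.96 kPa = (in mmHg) 157.2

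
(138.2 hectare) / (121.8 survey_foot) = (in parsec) 1.206e-12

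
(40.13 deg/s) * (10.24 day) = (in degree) 3.55e+07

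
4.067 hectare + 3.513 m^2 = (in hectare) 4.067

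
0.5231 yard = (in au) 3.197e-12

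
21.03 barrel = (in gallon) 883.3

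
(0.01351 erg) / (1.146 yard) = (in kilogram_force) 1.315e-10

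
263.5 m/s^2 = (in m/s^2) 263.5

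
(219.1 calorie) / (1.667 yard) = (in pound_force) 135.2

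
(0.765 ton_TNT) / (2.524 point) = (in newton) 3.595e+12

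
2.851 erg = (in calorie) 6.814e-08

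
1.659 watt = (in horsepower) 0.002225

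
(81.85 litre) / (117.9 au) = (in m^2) 4.641e-15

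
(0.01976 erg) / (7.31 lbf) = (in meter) 6.077e-11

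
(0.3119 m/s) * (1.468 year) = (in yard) 1.579e+07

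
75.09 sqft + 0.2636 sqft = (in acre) 0.00173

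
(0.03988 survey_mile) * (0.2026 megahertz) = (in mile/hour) 2.909e+07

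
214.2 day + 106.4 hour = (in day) 218.6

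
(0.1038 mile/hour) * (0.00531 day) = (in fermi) 2.129e+16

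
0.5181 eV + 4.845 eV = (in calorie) 2.054e-19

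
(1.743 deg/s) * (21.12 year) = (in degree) 1.161e+09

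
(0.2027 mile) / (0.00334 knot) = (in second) 1.899e+05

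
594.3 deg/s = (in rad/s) 10.37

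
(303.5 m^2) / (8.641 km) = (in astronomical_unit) 2.348e-13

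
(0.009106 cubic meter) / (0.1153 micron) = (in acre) 19.52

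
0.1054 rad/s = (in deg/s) 6.039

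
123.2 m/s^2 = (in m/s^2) 123.2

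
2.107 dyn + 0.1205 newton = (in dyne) 1.205e+04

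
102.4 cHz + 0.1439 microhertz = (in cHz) 102.4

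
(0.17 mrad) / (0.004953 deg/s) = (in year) 6.236e-08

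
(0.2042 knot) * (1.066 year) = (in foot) 1.159e+07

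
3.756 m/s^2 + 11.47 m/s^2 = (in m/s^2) 15.23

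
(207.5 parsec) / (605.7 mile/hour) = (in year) 7.498e+08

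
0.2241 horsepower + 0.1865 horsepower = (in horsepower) 0.4106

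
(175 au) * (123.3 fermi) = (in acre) 0.0007976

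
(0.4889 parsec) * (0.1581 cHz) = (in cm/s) 2.385e+15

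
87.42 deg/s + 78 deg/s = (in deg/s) 165.4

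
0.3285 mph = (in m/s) 0.1469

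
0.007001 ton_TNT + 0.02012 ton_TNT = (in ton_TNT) 0.02712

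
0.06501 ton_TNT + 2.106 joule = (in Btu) 2.578e+05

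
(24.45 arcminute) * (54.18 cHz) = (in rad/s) 0.003853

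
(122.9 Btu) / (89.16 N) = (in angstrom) 1.454e+13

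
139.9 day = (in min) 2.015e+05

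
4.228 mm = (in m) 0.004228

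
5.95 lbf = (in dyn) 2.647e+06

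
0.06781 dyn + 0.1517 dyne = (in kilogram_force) 2.238e-07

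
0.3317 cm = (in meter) 0.003317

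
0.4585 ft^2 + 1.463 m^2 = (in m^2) 1.506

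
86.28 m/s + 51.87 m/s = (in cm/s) 1.382e+04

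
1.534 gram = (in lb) 0.003382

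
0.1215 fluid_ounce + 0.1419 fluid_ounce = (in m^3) 7.79e-06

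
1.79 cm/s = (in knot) 0.03479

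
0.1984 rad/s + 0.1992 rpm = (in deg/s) 12.56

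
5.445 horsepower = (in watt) 4060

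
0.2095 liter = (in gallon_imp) 0.04608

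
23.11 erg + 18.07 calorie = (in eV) 4.719e+20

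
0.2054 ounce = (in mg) 5823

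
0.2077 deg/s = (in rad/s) 0.003625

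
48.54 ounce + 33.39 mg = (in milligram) 1.376e+06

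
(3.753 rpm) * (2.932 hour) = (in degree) 2.377e+05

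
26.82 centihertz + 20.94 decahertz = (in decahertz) 20.97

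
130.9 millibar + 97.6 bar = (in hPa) 9.773e+04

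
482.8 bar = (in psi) 7002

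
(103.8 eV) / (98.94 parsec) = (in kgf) 5.555e-37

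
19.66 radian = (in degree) 1126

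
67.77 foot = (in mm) 2.066e+04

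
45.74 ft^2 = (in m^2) 4.249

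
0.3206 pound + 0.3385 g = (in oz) 5.142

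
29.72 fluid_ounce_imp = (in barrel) 0.005311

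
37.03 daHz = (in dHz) 3703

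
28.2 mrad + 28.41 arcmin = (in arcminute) 125.4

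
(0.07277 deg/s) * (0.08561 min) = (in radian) 0.006524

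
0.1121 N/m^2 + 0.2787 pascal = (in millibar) 0.003908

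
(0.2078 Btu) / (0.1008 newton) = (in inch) 8.563e+04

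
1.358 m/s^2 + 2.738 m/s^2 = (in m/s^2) 4.096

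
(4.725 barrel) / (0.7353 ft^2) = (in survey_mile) 0.006833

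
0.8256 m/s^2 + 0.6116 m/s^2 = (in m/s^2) 1.437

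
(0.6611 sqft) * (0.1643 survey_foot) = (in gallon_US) 0.8125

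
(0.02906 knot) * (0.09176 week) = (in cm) 8.297e+04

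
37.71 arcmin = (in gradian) 0.6983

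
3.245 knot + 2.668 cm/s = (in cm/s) 169.6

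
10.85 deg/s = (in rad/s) 0.1894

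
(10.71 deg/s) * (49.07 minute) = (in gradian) 3.504e+04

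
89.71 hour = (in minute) 5383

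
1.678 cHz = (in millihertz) 16.78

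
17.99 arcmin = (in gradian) 0.3331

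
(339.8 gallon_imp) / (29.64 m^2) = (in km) 5.212e-05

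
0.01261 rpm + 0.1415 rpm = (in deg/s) 0.9247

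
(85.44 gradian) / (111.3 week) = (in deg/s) 1.142e-06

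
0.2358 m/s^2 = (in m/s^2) 0.2358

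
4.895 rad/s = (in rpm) 46.74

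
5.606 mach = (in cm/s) 1.909e+05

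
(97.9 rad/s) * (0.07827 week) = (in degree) 2.655e+08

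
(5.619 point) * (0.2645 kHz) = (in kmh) 1.888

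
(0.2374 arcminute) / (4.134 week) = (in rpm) 2.638e-10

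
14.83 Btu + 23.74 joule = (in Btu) 14.85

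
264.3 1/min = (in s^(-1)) 4.405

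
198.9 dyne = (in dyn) 198.9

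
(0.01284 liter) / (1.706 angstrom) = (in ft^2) 8.101e+05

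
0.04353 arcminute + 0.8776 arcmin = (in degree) 0.01535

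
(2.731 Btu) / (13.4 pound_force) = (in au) 3.231e-10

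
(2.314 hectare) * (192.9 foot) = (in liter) 1.361e+09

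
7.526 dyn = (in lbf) 1.692e-05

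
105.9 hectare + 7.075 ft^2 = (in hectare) 105.9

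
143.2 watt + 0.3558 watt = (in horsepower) 0.1925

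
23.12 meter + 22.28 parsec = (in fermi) 6.875e+32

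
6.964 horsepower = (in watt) 5193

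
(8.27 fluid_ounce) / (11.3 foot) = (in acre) 1.755e-08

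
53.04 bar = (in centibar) 5304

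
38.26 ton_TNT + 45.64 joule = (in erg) 1.601e+18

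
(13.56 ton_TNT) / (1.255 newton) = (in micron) 4.521e+16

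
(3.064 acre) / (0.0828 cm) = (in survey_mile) 9305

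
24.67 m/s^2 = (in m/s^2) 24.67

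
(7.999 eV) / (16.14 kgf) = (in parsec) 2.624e-37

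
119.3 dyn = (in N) 0.001193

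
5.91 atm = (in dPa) 5.988e+06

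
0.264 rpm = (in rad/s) 0.02765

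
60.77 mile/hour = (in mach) 0.07978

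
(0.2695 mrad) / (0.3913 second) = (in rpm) 0.006577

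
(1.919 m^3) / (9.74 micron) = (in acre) 48.69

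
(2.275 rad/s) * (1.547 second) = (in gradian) 224.1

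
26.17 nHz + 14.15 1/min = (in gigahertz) 2.358e-10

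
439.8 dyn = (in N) 0.004398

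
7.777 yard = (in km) 0.007111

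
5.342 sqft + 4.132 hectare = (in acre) 10.21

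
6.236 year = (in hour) 5.463e+04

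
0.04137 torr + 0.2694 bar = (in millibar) 269.5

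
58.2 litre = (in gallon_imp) 12.8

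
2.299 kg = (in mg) 2.299e+06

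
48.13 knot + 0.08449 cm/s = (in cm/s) 2476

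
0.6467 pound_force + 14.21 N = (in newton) 17.09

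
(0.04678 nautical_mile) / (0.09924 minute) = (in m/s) 14.55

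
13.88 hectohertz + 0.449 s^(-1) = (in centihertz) 1.388e+05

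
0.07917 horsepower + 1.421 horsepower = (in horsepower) 1.5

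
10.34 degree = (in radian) 0.1805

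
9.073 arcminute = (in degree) 0.1512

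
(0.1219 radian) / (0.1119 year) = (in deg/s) 1.979e-06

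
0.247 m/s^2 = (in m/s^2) 0.247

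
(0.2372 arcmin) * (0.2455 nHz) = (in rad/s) 1.694e-14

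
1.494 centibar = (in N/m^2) 1494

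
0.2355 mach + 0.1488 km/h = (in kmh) 288.8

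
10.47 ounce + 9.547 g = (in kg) 0.3064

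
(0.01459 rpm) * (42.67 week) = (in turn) 6275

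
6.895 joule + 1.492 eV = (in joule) 6.895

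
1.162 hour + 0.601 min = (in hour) 1.172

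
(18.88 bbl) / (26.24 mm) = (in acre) 0.02827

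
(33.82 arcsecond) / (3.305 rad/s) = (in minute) 8.268e-07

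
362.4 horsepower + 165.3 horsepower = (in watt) 3.935e+05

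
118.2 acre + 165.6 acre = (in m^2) 1.148e+06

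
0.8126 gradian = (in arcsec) 2633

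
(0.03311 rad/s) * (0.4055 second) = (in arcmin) 46.16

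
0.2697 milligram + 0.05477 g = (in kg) 5.504e-05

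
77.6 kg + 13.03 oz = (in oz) 2750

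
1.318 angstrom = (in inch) 5.189e-09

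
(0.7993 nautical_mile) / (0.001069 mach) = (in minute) 67.78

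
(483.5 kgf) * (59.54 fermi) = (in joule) 2.823e-10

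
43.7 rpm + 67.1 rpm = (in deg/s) 664.8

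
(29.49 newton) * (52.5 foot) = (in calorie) 112.8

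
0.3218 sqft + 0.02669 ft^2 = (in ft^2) 0.3485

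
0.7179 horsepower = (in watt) 535.3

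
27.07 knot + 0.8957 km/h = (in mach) 0.04163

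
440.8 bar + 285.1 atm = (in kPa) 7.297e+04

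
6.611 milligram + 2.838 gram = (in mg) 2845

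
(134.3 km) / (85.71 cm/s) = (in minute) 2612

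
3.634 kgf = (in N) 35.64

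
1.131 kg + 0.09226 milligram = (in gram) 1131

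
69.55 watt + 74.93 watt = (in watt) 144.5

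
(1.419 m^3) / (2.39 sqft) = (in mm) 6391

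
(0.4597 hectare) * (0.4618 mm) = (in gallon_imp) 467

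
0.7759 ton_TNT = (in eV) 2.026e+28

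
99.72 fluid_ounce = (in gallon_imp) 0.6487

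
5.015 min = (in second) 300.9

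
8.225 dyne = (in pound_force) 1.849e-05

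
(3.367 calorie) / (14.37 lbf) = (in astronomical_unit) 1.473e-12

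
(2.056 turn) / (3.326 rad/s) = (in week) 6.422e-06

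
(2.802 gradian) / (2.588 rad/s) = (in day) 1.968e-07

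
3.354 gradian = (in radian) 0.05268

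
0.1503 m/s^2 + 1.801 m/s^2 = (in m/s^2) 1.951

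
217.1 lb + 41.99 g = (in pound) 217.2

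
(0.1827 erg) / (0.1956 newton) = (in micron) 0.0934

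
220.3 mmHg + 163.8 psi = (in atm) 11.44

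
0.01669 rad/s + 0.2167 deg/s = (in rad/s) 0.02047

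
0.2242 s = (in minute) 0.003737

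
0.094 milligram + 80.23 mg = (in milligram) 80.32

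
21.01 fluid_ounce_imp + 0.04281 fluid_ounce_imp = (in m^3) 0.0005982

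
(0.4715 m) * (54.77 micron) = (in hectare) 2.582e-09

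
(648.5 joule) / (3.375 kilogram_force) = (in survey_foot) 64.28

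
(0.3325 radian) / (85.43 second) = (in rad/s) 0.003892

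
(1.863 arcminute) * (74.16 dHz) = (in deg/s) 0.2303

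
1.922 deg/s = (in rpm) 0.3203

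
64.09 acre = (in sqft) 2.792e+06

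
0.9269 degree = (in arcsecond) 3337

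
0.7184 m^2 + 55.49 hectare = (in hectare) 55.49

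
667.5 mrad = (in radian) 0.6675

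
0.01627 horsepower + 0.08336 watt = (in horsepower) 0.01638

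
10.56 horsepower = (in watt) 7875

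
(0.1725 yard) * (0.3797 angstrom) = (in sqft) 6.447e-11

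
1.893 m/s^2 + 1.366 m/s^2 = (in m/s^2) 3.259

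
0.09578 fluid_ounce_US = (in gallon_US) 0.0007483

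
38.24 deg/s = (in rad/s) 0.6674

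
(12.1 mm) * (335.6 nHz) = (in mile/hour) 9.084e-09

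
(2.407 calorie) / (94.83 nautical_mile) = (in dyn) 5.734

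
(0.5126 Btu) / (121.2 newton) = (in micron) 4.462e+06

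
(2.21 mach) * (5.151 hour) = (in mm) 1.395e+10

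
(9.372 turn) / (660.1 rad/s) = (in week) 1.475e-07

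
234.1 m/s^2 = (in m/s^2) 234.1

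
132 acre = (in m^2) 5.342e+05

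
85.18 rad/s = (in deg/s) 4880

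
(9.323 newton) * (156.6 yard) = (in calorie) 319.1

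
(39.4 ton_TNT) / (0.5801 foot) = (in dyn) 9.323e+16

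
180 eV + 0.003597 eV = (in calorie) 6.893e-18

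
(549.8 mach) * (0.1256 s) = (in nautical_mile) 12.7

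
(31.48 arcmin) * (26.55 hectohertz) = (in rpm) 232.2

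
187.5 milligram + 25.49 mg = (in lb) 0.0004696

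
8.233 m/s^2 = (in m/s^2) 8.233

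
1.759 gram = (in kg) 0.001759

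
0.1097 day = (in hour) 2.633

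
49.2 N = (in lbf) 11.06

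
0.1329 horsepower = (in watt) 99.1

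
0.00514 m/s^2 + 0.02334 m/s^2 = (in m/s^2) 0.02848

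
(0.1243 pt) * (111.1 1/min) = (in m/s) 8.12e-05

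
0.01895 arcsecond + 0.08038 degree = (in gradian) 0.08932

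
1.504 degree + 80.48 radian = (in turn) 12.81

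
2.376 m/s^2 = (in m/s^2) 2.376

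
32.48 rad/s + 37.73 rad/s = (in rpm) 670.5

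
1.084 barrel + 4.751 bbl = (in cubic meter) 0.9277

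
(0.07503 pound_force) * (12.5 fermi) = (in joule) 4.172e-15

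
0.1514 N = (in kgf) 0.01544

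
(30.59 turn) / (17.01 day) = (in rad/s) 0.0001308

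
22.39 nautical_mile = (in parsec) 1.344e-12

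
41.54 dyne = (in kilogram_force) 4.236e-05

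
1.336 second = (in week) 2.209e-06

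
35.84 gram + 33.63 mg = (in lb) 0.07909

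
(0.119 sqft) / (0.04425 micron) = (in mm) 2.498e+08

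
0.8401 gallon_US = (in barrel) 0.02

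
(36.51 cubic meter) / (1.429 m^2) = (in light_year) 2.701e-15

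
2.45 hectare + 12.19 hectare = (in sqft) 1.576e+06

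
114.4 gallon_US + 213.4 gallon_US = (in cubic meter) 1.241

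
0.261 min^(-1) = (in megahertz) 4.35e-09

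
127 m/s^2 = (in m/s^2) 127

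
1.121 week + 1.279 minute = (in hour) 188.3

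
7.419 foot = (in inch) 89.03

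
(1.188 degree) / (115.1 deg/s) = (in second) 0.01032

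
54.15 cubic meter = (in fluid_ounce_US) 1.831e+06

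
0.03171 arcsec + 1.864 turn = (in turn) 1.864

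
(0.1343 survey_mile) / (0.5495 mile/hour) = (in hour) 0.2444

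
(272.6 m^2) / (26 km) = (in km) 1.048e-05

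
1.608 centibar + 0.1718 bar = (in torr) 140.9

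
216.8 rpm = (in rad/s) 22.7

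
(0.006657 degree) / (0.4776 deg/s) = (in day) 1.613e-07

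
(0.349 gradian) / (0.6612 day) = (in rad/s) 9.596e-08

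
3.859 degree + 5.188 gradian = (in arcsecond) 3.07e+04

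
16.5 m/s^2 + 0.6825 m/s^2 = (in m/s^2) 17.18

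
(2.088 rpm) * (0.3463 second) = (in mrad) 75.72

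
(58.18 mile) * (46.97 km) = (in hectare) 4.398e+05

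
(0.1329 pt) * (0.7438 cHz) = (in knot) 6.779e-07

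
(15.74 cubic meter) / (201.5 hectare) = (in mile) 4.854e-09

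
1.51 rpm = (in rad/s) 0.1581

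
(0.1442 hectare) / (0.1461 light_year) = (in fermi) 1043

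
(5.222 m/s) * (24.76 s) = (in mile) 0.08034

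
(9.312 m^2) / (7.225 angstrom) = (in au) 0.08615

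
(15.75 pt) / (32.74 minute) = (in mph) 6.327e-06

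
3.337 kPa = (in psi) 0.484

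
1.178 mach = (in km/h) 1444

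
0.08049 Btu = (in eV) 5.3e+20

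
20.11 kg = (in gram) 2.011e+04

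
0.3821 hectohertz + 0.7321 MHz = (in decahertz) 7.321e+04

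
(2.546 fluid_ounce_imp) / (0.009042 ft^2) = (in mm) 86.12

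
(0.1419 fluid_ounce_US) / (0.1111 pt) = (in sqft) 1.152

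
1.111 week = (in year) 0.02131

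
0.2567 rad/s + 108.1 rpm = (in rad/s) 11.58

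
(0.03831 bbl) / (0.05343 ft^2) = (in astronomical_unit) 8.202e-12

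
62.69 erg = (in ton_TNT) 1.498e-15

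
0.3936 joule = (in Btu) 0.0003731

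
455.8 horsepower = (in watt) 3.399e+05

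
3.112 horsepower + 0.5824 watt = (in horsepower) 3.113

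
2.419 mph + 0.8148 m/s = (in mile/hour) 4.242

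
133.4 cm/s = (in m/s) 1.334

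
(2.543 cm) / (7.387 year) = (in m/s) 1.092e-10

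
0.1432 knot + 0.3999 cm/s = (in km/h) 0.2796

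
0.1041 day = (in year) 0.0002852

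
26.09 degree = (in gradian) 28.99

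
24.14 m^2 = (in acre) 0.005965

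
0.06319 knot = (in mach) 9.547e-05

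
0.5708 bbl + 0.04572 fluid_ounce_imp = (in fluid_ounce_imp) 3194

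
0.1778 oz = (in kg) 0.005041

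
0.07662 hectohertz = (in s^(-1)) 7.662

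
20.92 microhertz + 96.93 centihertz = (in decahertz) 0.09693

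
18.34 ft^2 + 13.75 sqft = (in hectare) 0.0002981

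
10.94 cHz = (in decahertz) 0.01094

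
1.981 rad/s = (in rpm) 18.92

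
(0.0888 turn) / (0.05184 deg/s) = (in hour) 0.1713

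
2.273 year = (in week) 118.5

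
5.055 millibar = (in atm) 0.004989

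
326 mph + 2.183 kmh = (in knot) 284.5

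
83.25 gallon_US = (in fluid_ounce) 1.066e+04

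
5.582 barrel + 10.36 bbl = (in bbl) 15.94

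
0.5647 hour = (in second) 2033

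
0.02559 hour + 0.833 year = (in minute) 4.378e+05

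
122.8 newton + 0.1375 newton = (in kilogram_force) 12.54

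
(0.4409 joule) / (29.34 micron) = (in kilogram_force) 1532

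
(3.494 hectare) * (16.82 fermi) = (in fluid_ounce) 1.987e-05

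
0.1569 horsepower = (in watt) 117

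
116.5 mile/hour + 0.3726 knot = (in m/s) 52.27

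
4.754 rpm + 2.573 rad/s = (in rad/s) 3.071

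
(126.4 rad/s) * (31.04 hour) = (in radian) 1.412e+07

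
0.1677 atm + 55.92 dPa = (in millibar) 170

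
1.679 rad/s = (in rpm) 16.03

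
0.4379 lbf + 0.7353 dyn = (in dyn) 1.948e+05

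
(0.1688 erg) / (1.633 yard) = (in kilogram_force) 1.153e-09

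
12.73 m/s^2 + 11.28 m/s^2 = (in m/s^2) 24.01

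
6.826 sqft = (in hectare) 6.342e-05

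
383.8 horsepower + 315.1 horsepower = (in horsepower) 698.9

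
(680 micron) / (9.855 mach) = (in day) 2.345e-12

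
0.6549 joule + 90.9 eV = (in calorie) 0.1565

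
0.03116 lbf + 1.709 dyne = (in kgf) 0.01414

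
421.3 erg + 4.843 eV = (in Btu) 3.993e-08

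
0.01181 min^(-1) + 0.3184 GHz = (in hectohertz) 3.184e+06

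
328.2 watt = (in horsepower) 0.4401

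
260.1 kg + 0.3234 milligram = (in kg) 260.1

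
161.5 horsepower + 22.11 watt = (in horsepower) 161.5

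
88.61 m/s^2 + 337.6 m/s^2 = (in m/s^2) 426.2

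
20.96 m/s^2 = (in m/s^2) 20.96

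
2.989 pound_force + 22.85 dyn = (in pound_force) 2.989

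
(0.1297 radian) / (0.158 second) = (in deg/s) 47.03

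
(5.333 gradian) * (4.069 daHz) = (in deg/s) 195.3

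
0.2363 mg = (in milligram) 0.2363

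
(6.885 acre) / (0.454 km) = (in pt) 1.74e+05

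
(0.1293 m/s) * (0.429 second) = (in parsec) 1.798e-18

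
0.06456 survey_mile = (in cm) 1.039e+04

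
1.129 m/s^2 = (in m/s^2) 1.129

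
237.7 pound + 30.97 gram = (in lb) 237.8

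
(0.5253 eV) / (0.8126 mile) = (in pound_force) 1.447e-23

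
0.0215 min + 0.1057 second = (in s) 1.396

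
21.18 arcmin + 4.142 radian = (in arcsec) 8.556e+05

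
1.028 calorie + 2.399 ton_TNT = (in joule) 1.004e+10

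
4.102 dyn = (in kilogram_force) 4.183e-06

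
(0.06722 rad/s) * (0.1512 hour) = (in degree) 2096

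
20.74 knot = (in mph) 23.87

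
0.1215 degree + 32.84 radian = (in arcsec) 6.774e+06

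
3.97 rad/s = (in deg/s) 227.5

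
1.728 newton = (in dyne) 1.728e+05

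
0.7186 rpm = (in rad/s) 0.07525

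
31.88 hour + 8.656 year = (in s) 2.731e+08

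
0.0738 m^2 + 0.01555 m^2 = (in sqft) 0.9618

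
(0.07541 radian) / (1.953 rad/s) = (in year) 1.224e-09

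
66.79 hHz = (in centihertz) 6.679e+05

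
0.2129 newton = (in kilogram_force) 0.02171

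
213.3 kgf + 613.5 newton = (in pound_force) 608.2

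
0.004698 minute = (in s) 0.2819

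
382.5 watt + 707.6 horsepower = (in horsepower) 708.1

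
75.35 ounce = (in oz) 75.35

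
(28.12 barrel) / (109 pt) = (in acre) 0.02873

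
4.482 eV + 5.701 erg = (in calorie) 1.363e-07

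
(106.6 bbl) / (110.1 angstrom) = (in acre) 3.804e+05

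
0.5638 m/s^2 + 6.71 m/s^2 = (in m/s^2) 7.274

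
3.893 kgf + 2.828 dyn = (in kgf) 3.893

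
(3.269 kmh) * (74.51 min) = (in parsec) 1.316e-13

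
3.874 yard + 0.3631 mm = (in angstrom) 3.543e+10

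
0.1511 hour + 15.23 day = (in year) 0.04174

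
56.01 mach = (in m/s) 1.907e+04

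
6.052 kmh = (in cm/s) 168.1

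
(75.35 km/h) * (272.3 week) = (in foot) 1.131e+10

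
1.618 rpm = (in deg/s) 9.708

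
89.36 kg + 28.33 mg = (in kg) 89.36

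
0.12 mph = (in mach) 0.0001575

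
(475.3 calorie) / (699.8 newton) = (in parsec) 9.209e-17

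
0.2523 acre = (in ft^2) 1.099e+04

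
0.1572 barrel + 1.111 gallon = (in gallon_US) 7.713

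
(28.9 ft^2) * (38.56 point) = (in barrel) 0.2297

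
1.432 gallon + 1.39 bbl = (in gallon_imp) 49.8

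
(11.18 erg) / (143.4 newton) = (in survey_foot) 2.558e-08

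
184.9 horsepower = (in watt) 1.379e+05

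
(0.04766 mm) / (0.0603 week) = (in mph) 2.923e-09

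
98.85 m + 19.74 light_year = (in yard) 2.042e+17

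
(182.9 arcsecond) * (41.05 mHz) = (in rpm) 0.0003476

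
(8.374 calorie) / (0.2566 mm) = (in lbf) 3.07e+04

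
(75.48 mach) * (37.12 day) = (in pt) 2.337e+14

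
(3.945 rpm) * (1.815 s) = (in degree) 42.96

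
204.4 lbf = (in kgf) 92.71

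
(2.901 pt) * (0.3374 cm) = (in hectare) 3.453e-10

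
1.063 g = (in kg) 0.001063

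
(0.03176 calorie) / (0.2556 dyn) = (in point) 1.474e+08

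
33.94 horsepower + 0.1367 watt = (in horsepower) 33.94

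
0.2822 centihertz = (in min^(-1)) 0.1693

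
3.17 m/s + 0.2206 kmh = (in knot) 6.281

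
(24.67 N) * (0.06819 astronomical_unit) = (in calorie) 6.015e+10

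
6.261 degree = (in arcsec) 2.254e+04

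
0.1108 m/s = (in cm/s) 11.08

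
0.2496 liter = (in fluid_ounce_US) 8.44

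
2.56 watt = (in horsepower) 0.003433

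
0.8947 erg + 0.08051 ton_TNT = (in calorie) 8.051e+07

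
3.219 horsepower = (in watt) 2400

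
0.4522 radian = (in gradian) 28.79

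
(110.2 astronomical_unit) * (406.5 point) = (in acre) 5.842e+08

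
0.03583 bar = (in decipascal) 3.583e+04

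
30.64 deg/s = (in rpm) 5.107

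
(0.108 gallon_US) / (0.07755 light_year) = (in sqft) 5.998e-18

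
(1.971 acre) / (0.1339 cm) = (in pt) 1.689e+10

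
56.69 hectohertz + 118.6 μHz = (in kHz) 5.669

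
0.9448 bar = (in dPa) 9.448e+05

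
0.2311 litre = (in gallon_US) 0.06105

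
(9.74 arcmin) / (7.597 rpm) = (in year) 1.129e-10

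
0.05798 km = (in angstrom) 5.798e+11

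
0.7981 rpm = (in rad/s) 0.08358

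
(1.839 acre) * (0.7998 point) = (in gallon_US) 554.7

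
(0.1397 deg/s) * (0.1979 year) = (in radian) 1.522e+04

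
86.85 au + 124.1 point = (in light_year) 0.001373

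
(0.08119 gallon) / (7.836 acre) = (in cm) 9.692e-07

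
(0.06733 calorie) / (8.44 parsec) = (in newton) 1.082e-18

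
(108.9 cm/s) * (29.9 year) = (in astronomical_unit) 0.006864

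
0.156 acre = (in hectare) 0.06313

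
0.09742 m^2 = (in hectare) 9.742e-06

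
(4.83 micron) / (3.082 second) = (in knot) 3.046e-06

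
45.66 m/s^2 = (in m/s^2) 45.66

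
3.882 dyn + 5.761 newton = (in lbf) 1.295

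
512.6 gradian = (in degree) 461.3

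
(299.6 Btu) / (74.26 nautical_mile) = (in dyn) 2.298e+05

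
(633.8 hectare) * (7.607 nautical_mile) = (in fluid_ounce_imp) 3.143e+15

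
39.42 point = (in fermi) 1.391e+13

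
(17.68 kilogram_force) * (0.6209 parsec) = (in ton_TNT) 7.939e+08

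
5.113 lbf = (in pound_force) 5.113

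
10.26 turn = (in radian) 64.47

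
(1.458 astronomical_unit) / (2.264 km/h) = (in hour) 9.634e+07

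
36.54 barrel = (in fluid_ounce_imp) 2.045e+05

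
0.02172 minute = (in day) 1.508e-05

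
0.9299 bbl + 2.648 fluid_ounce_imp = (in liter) 147.9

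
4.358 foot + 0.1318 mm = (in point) 3766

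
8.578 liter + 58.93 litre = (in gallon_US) 17.83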